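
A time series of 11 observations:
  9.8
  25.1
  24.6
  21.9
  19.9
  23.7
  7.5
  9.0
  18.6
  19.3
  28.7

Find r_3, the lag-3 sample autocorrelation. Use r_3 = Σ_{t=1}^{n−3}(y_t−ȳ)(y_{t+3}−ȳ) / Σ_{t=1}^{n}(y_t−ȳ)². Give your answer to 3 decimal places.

-0.275

Mean ȳ = (9.8 + 25.1 + 24.6 + 21.9 + 19.9 + 23.7 + 7.5 + 9.0 + 18.6 + 19.3 + 28.7)/11 = 18.9182
Numerator Σ_{t=1}^{8}(y_t−ȳ)(y_{t+3}−ȳ) = -140.6337
Denominator Σ(y_t−ȳ)² = 511.0364
r_3 = -140.6337 / 511.0364 = -0.275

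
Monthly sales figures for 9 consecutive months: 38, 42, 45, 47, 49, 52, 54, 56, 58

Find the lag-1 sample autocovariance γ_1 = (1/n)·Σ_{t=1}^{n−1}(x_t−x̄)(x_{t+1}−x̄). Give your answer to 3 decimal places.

25.111

Mean x̄ = (38 + 42 + 45 + 47 + 49 + 52 + 54 + 56 + 58)/9 = 49.0000
Σ_{t=1}^{8}(x_t−x̄)(x_{t+1}−x̄) = 226.0000
γ_1 = 226.0000 / 9 = 25.111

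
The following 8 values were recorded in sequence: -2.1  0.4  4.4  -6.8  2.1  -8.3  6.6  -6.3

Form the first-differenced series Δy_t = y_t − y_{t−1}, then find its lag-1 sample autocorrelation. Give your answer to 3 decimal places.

First differences Δy: 2.5, 4.0, -11.2, 8.9, -10.4, 14.9, -12.9
Mean of differences = -0.6000
Numerator Σ(Δy_t−Δȳ)(Δy_{t+1}−Δȳ) = -570.8500
Denominator Σ(Δy_t−Δȳ)² = 720.9600
r_1(Δy) = -570.8500 / 720.9600 = -0.792

-0.792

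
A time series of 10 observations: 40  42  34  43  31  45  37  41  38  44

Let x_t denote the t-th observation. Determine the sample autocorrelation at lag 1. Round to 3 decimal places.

Mean x̄ = (40 + 42 + 34 + 43 + 31 + 45 + 37 + 41 + 38 + 44)/10 = 39.5000
Numerator Σ_{t=1}^{9}(x_t−x̄)(x_{t+1}−x̄) = -134.7500
Denominator Σ(x_t−x̄)² = 182.5000
r_1 = -134.7500 / 182.5000 = -0.738

-0.738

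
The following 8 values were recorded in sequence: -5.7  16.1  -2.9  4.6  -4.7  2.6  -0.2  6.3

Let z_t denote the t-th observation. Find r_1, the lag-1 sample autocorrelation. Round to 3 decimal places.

Mean z̄ = (-5.7 + 16.1 − 2.9 + 4.6 − 4.7 + 2.6 − 0.2 + 6.3)/8 = 2.0125
Numerator Σ_{t=1}^{7}(z_t−z̄)(z_{t+1}−z̄) = -222.6639
Denominator Σ(z_t−z̄)² = 357.4488
r_1 = -222.6639 / 357.4488 = -0.623

-0.623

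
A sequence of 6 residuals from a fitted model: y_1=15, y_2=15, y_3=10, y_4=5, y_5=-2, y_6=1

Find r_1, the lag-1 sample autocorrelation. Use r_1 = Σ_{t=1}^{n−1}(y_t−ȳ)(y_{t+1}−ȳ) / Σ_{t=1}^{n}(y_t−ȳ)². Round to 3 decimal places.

Mean ȳ = (15 + 15 + 10 + 5 − 2 + 1)/6 = 7.3333
Deviations from mean: 7.6667, 7.6667, 2.6667, -2.3333, -9.3333, -6.3333
Numerator Σ_{t=1}^{5}(y_t−ȳ)(y_{t+1}−ȳ) = 153.8889
Denominator Σ(y_t−ȳ)² = 257.3333
r_1 = 153.8889 / 257.3333 = 0.598

0.598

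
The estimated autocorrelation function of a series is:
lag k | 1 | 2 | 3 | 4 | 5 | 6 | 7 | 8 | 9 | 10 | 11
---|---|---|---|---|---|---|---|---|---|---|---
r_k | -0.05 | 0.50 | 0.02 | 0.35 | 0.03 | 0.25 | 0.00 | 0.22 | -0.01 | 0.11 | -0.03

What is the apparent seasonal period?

The largest autocorrelation is r_2 = 0.50, with weaker echoes at lags 4 (0.35), 6 (0.25) and 8 (0.22); the remaining lags stay at or below 0.11.
The dominant spike at lag 2 indicates a seasonal period of 2.

2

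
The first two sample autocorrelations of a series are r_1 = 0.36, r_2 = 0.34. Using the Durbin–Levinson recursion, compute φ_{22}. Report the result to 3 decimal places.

φ_{22} = (r_2 − r_1²) / (1 − r_1²)
r_1² = (0.36)² = 0.1296
Numerator = 0.34 − 0.1296 = 0.2104; denominator = 1 − 0.1296 = 0.8704
φ_{22} = 0.2104 / 0.8704 = 0.242

0.242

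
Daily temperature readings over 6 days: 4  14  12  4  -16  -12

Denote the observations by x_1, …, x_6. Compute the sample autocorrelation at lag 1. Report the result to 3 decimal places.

0.503

Mean x̄ = (4 + 14 + 12 + 4 − 16 − 12)/6 = 1.0000
Deviations from mean: 3.0000, 13.0000, 11.0000, 3.0000, -17.0000, -13.0000
Σ(x_t−x̄)(x_{t+1}−x̄) = (39.0000) + (143.0000) + (33.0000) + (-51.0000) + (221.0000) = 385.0000
Denominator Σ(x_t−x̄)² = 766.0000
r_1 = 385.0000 / 766.0000 = 0.503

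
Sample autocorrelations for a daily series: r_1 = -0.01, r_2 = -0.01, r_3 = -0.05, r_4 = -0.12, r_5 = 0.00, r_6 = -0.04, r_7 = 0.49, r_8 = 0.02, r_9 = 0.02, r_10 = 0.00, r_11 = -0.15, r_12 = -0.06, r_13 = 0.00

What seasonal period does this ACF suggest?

The largest autocorrelation is r_7 = 0.49; the remaining lags stay at or below 0.02.
The dominant spike at lag 7 indicates a seasonal period of 7.

7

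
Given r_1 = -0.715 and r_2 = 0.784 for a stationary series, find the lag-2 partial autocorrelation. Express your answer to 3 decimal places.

φ_{22} = (r_2 − r_1²) / (1 − r_1²)
r_1² = (-0.715)² = 0.511225
Numerator = 0.784 − 0.5112 = 0.2728; denominator = 1 − 0.5112 = 0.4888
φ_{22} = 0.2728 / 0.4888 = 0.558

0.558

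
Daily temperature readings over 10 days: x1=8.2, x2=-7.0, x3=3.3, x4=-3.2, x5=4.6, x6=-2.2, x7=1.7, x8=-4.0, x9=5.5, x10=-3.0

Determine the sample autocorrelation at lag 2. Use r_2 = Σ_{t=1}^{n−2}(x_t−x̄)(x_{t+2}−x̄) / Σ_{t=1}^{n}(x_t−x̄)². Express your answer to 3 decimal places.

0.497

Mean x̄ = (8.2 − 7.0 + 3.3 − 3.2 + 4.6 − 2.2 + 1.7 − 4.0 + 5.5 − 3.0)/10 = 0.3900
Numerator Σ_{t=1}^{8}(x_t−x̄)(x_{t+2}−x̄) = 109.2678
Denominator Σ(x_t−x̄)² = 219.9890
r_2 = 109.2678 / 219.9890 = 0.497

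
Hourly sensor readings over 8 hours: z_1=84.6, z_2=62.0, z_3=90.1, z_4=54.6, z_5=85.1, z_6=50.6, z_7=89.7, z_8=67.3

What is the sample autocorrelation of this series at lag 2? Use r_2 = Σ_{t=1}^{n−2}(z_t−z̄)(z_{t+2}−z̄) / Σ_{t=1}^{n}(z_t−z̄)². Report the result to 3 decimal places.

0.731

Mean z̄ = (84.6 + 62.0 + 90.1 + 54.6 + 85.1 + 50.6 + 89.7 + 67.3)/8 = 73.0000
Deviations from mean: 11.6000, -11.0000, 17.1000, -18.4000, 12.1000, -22.4000, 16.7000, -5.7000
Numerator Σ_{t=1}^{6}(z_t−z̄)(z_{t+2}−z̄) = 1349.5800
Denominator Σ(z_t−z̄)² = 1846.0800
r_2 = 1349.5800 / 1846.0800 = 0.731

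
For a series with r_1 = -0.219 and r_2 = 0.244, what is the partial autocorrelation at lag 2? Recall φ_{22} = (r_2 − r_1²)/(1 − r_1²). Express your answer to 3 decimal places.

0.206

φ_{22} = (r_2 − r_1²) / (1 − r_1²)
r_1² = (-0.219)² = 0.047961
Numerator = 0.244 − 0.0480 = 0.1960; denominator = 1 − 0.0480 = 0.9520
φ_{22} = 0.1960 / 0.9520 = 0.206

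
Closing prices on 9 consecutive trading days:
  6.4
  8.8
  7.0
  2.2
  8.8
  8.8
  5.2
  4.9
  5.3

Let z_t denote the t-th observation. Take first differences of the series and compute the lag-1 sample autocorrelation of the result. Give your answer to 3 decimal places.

-0.304

First differences Δz: 2.4, -1.8, -4.8, 6.6, 0.0, -3.6, -0.3, 0.4
Mean of differences = -0.1375
Numerator Σ(Δz_t−Δz̄)(Δz_{t+1}−Δz̄) = -26.9552
Denominator Σ(Δz_t−Δz̄)² = 88.6588
r_1(Δz) = -26.9552 / 88.6588 = -0.304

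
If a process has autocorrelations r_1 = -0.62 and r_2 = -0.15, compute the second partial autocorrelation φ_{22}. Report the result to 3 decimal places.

-0.868

φ_{22} = (r_2 − r_1²) / (1 − r_1²)
r_1² = (-0.62)² = 0.3844
Numerator = -0.15 − 0.3844 = -0.5344; denominator = 1 − 0.3844 = 0.6156
φ_{22} = -0.5344 / 0.6156 = -0.868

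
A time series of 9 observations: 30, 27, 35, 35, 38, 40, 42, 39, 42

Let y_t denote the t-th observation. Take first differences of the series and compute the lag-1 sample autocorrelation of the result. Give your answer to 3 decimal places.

-0.547

First differences Δy: -3, 8, 0, 3, 2, 2, -3, 3
Mean of differences = 1.5000
Numerator Σ(Δy_t−Δȳ)(Δy_{t+1}−Δȳ) = -49.2500
Denominator Σ(Δy_t−Δȳ)² = 90.0000
r_1(Δy) = -49.2500 / 90.0000 = -0.547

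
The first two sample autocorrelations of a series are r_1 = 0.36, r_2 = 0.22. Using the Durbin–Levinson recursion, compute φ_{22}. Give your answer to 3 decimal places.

φ_{22} = (r_2 − r_1²) / (1 − r_1²)
r_1² = (0.36)² = 0.1296
Numerator = 0.22 − 0.1296 = 0.0904; denominator = 1 − 0.1296 = 0.8704
φ_{22} = 0.0904 / 0.8704 = 0.104

0.104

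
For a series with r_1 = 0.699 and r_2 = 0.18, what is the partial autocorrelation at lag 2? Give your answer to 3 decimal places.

-0.603

φ_{22} = (r_2 − r_1²) / (1 − r_1²)
r_1² = (0.699)² = 0.488601
Numerator = 0.18 − 0.4886 = -0.3086; denominator = 1 − 0.4886 = 0.5114
φ_{22} = -0.3086 / 0.5114 = -0.603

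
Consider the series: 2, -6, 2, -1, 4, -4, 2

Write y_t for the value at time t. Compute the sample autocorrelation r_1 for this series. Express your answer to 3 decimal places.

-0.677

Mean ȳ = (2 − 6 + 2 − 1 + 4 − 4 + 2)/7 = -0.1429
Deviations from mean: 2.1429, -5.8571, 2.1429, -0.8571, 4.1429, -3.8571, 2.1429
Σ(y_t−ȳ)(y_{t+1}−ȳ) = (-12.5510) + (-12.5510) + (-1.8367) + (-3.5510) + (-15.9796) + (-8.2653) = -54.7347
Denominator Σ(y_t−ȳ)² = 80.8571
r_1 = -54.7347 / 80.8571 = -0.677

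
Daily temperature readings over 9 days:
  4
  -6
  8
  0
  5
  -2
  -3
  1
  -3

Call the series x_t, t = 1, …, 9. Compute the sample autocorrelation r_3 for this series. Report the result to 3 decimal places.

Mean x̄ = (4 − 6 + 8 + 0 + 5 − 2 − 3 + 1 − 3)/9 = 0.4444
Σ(x_t−x̄)(x_{t+3}−x̄) = (-1.5802) + (-29.3580) + (-18.4691) + (1.5309) + (2.5309) + (8.4198) = -36.9259
Denominator Σ(x_t−x̄)² = 162.2222
r_3 = -36.9259 / 162.2222 = -0.228

-0.228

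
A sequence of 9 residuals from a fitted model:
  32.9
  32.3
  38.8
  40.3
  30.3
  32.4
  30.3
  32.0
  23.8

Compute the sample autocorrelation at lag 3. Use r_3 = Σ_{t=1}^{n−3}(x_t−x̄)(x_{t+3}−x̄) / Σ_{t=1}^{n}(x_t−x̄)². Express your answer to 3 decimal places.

-0.068

Mean x̄ = (32.9 + 32.3 + 38.8 + 40.3 + 30.3 + 32.4 + 30.3 + 32.0 + 23.8)/9 = 32.5667
Σ(x_t−x̄)(x_{t+3}−x̄) = (2.5778) + (0.6044) + (-1.0389) + (-17.5289) + (1.2844) + (1.4611) = -12.6400
Denominator Σ(x_t−x̄)² = 186.3200
r_3 = -12.6400 / 186.3200 = -0.068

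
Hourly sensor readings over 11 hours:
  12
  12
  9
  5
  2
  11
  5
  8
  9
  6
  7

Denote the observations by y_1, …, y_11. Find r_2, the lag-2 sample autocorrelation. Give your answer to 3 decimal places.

-0.102

Mean ȳ = (12 + 12 + 9 + 5 + 2 + 11 + 5 + 8 + 9 + 6 + 7)/11 = 7.8182
Numerator Σ_{t=1}^{9}(y_t−ȳ)(y_{t+2}−ȳ) = -10.3388
Denominator Σ(y_t−ȳ)² = 101.6364
r_2 = -10.3388 / 101.6364 = -0.102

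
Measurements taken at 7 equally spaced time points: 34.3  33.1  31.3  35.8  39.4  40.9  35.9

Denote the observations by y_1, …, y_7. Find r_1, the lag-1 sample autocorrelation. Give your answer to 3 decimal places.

Mean ȳ = (34.3 + 33.1 + 31.3 + 35.8 + 39.4 + 40.9 + 35.9)/7 = 35.8143
Deviations from mean: -1.5143, -2.7143, -4.5143, -0.0143, 3.5857, 5.0857, 0.0857
Σ(y_t−ȳ)(y_{t+1}−ȳ) = (4.1102) + (12.2531) + (0.0645) + (-0.0512) + (18.2359) + (0.4359) = 35.0484
Denominator Σ(y_t−ȳ)² = 68.7686
r_1 = 35.0484 / 68.7686 = 0.510

0.510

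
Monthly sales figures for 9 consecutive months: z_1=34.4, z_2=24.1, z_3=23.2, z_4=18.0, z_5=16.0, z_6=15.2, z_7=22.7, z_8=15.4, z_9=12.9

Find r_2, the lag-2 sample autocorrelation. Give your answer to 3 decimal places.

Mean z̄ = (34.4 + 24.1 + 23.2 + 18.0 + 16.0 + 15.2 + 22.7 + 15.4 + 12.9)/9 = 20.2111
Σ(z_t−z̄)(z_{t+2}−z̄) = (42.4090) + (-8.5988) + (-12.5865) + (11.0801) + (-10.4810) + (24.1090) + (-18.1965) = 27.7353
Denominator Σ(z_t−z̄)² = 355.9089
r_2 = 27.7353 / 355.9089 = 0.078

0.078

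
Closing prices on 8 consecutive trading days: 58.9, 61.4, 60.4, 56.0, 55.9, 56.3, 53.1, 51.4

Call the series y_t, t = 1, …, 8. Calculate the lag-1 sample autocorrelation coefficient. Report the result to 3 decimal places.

0.562

Mean ȳ = (58.9 + 61.4 + 60.4 + 56.0 + 55.9 + 56.3 + 53.1 + 51.4)/8 = 56.6750
Deviations from mean: 2.2250, 4.7250, 3.7250, -0.6750, -0.7750, -0.3750, -3.5750, -5.2750
Σ(y_t−ȳ)(y_{t+1}−ȳ) = (10.5131) + (17.6006) + (-2.5144) + (0.5231) + (0.2906) + (1.3406) + (18.8581) = 46.6119
Denominator Σ(y_t−ȳ)² = 82.9550
r_1 = 46.6119 / 82.9550 = 0.562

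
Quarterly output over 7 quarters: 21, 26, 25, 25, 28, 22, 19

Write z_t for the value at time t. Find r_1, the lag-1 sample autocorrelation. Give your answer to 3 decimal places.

Mean z̄ = (21 + 26 + 25 + 25 + 28 + 22 + 19)/7 = 23.7143
Σ(z_t−z̄)(z_{t+1}−z̄) = (-6.2041) + (2.9388) + (1.6531) + (5.5102) + (-7.3469) + (8.0816) = 4.6327
Denominator Σ(z_t−z̄)² = 59.4286
r_1 = 4.6327 / 59.4286 = 0.078

0.078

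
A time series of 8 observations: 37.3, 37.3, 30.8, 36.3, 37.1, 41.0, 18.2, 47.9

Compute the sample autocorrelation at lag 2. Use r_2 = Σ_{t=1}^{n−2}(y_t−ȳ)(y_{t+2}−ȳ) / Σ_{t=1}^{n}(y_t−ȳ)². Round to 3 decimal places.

Mean ȳ = (37.3 + 37.3 + 30.8 + 36.3 + 37.1 + 41.0 + 18.2 + 47.9)/8 = 35.7375
Σ(y_t−ȳ)(y_{t+2}−ȳ) = (-7.7148) + (0.8789) + (-6.7273) + (2.9602) + (-23.8948) + (64.0052) = 29.5072
Denominator Σ(y_t−ȳ)² = 514.6188
r_2 = 29.5072 / 514.6188 = 0.057

0.057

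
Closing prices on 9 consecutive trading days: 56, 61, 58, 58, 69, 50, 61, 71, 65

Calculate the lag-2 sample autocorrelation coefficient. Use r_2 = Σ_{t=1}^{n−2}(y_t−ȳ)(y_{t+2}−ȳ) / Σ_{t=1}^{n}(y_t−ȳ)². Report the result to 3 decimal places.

Mean ȳ = (56 + 61 + 58 + 58 + 69 + 50 + 61 + 71 + 65)/9 = 61.0000
Σ(y_t−ȳ)(y_{t+2}−ȳ) = (15.0000) + (0.0000) + (-24.0000) + (33.0000) + (0.0000) + (-110.0000) + (0.0000) = -86.0000
Denominator Σ(y_t−ȳ)² = 344.0000
r_2 = -86.0000 / 344.0000 = -0.250

-0.250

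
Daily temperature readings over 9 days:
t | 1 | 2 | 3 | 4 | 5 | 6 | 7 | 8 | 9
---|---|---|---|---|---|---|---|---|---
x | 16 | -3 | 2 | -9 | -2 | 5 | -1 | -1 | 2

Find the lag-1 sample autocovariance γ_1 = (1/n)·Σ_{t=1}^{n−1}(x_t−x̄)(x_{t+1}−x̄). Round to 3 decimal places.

-6.889

Mean x̄ = (16 − 3 + 2 − 9 − 2 + 5 − 1 − 1 + 2)/9 = 1.0000
Σ_{t=1}^{8}(x_t−x̄)(x_{t+1}−x̄) = -62.0000
γ_1 = -62.0000 / 9 = -6.889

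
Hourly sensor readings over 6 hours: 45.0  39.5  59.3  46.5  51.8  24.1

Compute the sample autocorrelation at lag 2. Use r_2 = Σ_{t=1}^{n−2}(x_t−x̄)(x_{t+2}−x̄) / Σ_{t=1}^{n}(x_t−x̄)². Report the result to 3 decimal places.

0.093

Mean x̄ = (45.0 + 39.5 + 59.3 + 46.5 + 51.8 + 24.1)/6 = 44.3667
Deviations from mean: 0.6333, -4.8667, 14.9333, 2.1333, 7.4333, -20.2667
Numerator Σ_{t=1}^{4}(x_t−x̄)(x_{t+2}−x̄) = 66.8444
Denominator Σ(x_t−x̄)² = 717.6333
r_2 = 66.8444 / 717.6333 = 0.093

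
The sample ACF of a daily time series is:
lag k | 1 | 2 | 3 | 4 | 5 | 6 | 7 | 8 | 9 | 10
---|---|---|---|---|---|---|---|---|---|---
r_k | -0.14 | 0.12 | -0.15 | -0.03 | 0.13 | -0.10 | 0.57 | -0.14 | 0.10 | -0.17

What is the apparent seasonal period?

7

The largest autocorrelation is r_7 = 0.57; the remaining lags stay at or below 0.13.
The dominant spike at lag 7 indicates a seasonal period of 7.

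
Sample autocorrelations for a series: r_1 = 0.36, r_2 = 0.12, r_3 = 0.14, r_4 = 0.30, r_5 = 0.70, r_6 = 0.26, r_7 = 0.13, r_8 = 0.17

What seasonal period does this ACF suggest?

The largest autocorrelation is r_5 = 0.70; the remaining lags stay at or below 0.36. The elevated value at lag 1 (0.36), dropping to 0.12 at lag 2, reflects decaying short-term dependence rather than seasonality.
The dominant spike at lag 5 indicates a seasonal period of 5.

5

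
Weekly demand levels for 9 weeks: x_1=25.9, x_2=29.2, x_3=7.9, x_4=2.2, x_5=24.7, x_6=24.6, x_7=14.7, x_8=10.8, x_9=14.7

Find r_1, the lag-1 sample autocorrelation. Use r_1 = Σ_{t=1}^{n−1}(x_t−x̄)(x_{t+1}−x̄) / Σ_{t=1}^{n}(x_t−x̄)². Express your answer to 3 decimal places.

0.128

Mean x̄ = (25.9 + 29.2 + 7.9 + 2.2 + 24.7 + 24.6 + 14.7 + 10.8 + 14.7)/9 = 17.1889
Numerator Σ_{t=1}^{8}(x_t−x̄)(x_{t+1}−x̄) = 88.7299
Denominator Σ(x_t−x̄)² = 695.6489
r_1 = 88.7299 / 695.6489 = 0.128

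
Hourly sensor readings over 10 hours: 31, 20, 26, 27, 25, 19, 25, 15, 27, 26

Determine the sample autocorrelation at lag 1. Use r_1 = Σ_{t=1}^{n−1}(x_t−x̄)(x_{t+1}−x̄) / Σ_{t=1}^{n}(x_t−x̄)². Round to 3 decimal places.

Mean x̄ = (31 + 20 + 26 + 27 + 25 + 19 + 25 + 15 + 27 + 26)/10 = 24.1000
Numerator Σ_{t=1}^{9}(x_t−x̄)(x_{t+1}−x̄) = -66.2100
Denominator Σ(x_t−x̄)² = 198.9000
r_1 = -66.2100 / 198.9000 = -0.333

-0.333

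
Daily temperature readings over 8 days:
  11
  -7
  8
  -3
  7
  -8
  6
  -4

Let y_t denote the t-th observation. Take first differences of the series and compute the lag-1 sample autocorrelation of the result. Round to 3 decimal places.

First differences Δy: -18, 15, -11, 10, -15, 14, -10
Mean of differences = -2.1429
Numerator Σ(Δy_t−Δȳ)(Δy_{t+1}−Δȳ) = -1021.7347
Denominator Σ(Δy_t−Δȳ)² = 1258.8571
r_1(Δy) = -1021.7347 / 1258.8571 = -0.812

-0.812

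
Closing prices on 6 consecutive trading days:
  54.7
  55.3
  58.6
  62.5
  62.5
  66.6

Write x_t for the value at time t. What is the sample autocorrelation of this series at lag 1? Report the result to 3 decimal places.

0.469

Mean x̄ = (54.7 + 55.3 + 58.6 + 62.5 + 62.5 + 66.6)/6 = 60.0333
Deviations from mean: -5.3333, -4.7333, -1.4333, 2.4667, 2.4667, 6.5667
Numerator Σ_{t=1}^{5}(x_t−x̄)(x_{t+1}−x̄) = 50.7756
Denominator Σ(x_t−x̄)² = 108.1933
r_1 = 50.7756 / 108.1933 = 0.469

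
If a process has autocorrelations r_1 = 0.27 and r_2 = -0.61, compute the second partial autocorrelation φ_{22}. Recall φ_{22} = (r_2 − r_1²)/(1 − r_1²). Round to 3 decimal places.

-0.737

φ_{22} = (r_2 − r_1²) / (1 − r_1²)
r_1² = (0.27)² = 0.0729
Numerator = -0.61 − 0.0729 = -0.6829; denominator = 1 − 0.0729 = 0.9271
φ_{22} = -0.6829 / 0.9271 = -0.737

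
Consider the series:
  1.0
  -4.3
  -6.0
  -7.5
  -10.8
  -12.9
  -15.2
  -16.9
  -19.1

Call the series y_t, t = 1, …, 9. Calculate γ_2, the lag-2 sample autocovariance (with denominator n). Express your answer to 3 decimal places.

Mean ȳ = (1.0 − 4.3 − 6.0 − 7.5 − 10.8 − 12.9 − 15.2 − 16.9 − 19.1)/9 = -10.1889
Σ_{t=1}^{7}(y_t−ȳ)(y_{t+2}−ȳ) = 118.7653
γ_2 = 118.7653 / 9 = 13.196

13.196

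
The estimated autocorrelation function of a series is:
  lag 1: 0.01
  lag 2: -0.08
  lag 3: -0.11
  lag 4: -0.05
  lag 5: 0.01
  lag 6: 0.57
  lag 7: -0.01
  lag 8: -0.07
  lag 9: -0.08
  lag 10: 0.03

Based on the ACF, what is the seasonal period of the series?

6

The largest autocorrelation is r_6 = 0.57; the remaining lags stay at or below 0.03.
The dominant spike at lag 6 indicates a seasonal period of 6.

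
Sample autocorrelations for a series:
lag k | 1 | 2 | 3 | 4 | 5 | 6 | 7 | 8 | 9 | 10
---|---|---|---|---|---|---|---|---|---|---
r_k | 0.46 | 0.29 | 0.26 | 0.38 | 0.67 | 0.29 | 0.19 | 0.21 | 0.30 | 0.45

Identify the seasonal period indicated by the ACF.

5

The largest autocorrelation is r_5 = 0.67; the remaining lags stay at or below 0.46. The elevated value at lag 1 (0.46), dropping to 0.29 at lag 2, reflects decaying short-term dependence rather than seasonality.
The dominant spike at lag 5 indicates a seasonal period of 5.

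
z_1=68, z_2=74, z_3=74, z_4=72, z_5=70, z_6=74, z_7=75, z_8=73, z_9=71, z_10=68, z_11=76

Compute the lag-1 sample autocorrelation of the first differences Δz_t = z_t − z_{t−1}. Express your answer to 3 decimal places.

-0.087

First differences Δz: 6, 0, -2, -2, 4, 1, -2, -2, -3, 8
Mean of differences = 0.8000
Numerator Σ(Δz_t−Δz̄)(Δz_{t+1}−Δz̄) = -11.8400
Denominator Σ(Δz_t−Δz̄)² = 135.6000
r_1(Δz) = -11.8400 / 135.6000 = -0.087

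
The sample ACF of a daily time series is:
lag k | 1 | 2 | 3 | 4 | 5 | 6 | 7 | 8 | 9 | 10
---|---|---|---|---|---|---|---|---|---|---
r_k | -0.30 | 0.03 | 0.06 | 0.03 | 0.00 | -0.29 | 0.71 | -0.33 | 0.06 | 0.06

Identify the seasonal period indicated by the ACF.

7

The largest autocorrelation is r_7 = 0.71; the remaining lags stay at or below 0.06.
The dominant spike at lag 7 indicates a seasonal period of 7.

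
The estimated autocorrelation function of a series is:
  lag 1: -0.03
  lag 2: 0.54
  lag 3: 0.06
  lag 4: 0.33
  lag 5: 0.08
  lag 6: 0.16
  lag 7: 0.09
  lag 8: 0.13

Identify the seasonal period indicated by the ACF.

2

The largest autocorrelation is r_2 = 0.54, with weaker echoes at lags 4 (0.33) and 6 (0.16); the remaining lags stay at or below 0.13.
The dominant spike at lag 2 indicates a seasonal period of 2.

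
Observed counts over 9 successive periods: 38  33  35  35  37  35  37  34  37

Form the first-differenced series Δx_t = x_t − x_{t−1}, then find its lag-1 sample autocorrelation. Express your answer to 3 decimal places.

First differences Δx: -5, 2, 0, 2, -2, 2, -3, 3
Mean of differences = -0.1250
Numerator Σ(Δx_t−Δx̄)(Δx_{t+1}−Δx̄) = -32.8906
Denominator Σ(Δx_t−Δx̄)² = 58.8750
r_1(Δx) = -32.8906 / 58.8750 = -0.559

-0.559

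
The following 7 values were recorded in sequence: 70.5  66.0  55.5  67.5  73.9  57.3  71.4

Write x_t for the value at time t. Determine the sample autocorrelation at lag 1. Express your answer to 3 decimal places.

Mean x̄ = (70.5 + 66.0 + 55.5 + 67.5 + 73.9 + 57.3 + 71.4)/7 = 66.0143
Numerator Σ_{t=1}^{6}(x_t−x̄)(x_{t+1}−x̄) = -119.4702
Denominator Σ(x_t−x̄)² = 300.0086
r_1 = -119.4702 / 300.0086 = -0.398

-0.398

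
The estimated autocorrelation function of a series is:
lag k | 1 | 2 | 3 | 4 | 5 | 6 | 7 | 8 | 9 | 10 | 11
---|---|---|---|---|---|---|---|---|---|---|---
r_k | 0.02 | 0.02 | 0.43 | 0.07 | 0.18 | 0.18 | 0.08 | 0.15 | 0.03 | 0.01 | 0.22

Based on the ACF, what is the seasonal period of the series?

3

The largest autocorrelation is r_3 = 0.43; the remaining lags stay at or below 0.22.
The dominant spike at lag 3 indicates a seasonal period of 3.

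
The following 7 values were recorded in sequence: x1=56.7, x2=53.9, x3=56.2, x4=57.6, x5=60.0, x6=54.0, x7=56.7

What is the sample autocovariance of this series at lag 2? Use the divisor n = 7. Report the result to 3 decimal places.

-0.826

Mean x̄ = (56.7 + 53.9 + 56.2 + 57.6 + 60.0 + 54.0 + 56.7)/7 = 56.4429
Σ_{t=1}^{5}(x_t−x̄)(x_{t+2}−x̄) = -5.7808
γ_2 = -5.7808 / 7 = -0.826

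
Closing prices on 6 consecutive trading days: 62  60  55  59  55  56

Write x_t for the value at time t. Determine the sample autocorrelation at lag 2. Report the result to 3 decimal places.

-0.079

Mean x̄ = (62 + 60 + 55 + 59 + 55 + 56)/6 = 57.8333
Numerator Σ_{t=1}^{4}(x_t−x̄)(x_{t+2}−x̄) = -3.3889
Denominator Σ(x_t−x̄)² = 42.8333
r_2 = -3.3889 / 42.8333 = -0.079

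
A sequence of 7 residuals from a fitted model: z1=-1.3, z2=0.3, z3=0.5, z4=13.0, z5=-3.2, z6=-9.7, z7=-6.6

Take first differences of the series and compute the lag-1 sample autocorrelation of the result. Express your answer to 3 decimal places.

-0.265

First differences Δz: 1.6, 0.2, 12.5, -16.2, -6.5, 3.1
Mean of differences = -0.8833
Numerator Σ(Δz_t−Δz̄)(Δz_{t+1}−Δz̄) = -124.1436
Denominator Σ(Δz_t−Δz̄)² = 468.4683
r_1(Δz) = -124.1436 / 468.4683 = -0.265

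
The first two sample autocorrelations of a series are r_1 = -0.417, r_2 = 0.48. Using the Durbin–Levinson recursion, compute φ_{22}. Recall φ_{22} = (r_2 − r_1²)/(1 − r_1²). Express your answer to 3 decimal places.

φ_{22} = (r_2 − r_1²) / (1 − r_1²)
r_1² = (-0.417)² = 0.173889
Numerator = 0.48 − 0.1739 = 0.3061; denominator = 1 − 0.1739 = 0.8261
φ_{22} = 0.3061 / 0.8261 = 0.371

0.371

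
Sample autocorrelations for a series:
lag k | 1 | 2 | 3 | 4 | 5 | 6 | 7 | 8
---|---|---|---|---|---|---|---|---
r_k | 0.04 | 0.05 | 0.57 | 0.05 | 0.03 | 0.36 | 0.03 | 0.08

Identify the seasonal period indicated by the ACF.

The largest autocorrelation is r_3 = 0.57, with a weaker echo at lag 6 (0.36); the remaining lags stay at or below 0.08.
The dominant spike at lag 3 indicates a seasonal period of 3.

3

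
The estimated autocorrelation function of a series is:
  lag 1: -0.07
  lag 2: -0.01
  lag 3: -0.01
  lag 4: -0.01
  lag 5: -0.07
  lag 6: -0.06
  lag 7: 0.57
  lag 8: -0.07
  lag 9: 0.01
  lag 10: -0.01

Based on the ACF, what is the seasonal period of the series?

7

The largest autocorrelation is r_7 = 0.57; the remaining lags stay at or below 0.01.
The dominant spike at lag 7 indicates a seasonal period of 7.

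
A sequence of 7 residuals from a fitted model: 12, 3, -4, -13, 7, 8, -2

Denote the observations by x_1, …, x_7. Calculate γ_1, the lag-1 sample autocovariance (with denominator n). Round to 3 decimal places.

Mean x̄ = (12 + 3 − 4 − 13 + 7 + 8 − 2)/7 = 1.5714
Σ_{t=1}^{6}(x_t−x̄)(x_{t+1}−x̄) = 20.9592
γ_1 = 20.9592 / 7 = 2.994

2.994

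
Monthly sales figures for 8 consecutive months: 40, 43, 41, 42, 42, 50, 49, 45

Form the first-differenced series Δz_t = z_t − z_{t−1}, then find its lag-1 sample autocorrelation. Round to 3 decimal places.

-0.184

First differences Δz: 3, -2, 1, 0, 8, -1, -4
Mean of differences = 0.7143
Numerator Σ(Δz_t−Δz̄)(Δz_{t+1}−Δz̄) = -16.7959
Denominator Σ(Δz_t−Δz̄)² = 91.4286
r_1(Δz) = -16.7959 / 91.4286 = -0.184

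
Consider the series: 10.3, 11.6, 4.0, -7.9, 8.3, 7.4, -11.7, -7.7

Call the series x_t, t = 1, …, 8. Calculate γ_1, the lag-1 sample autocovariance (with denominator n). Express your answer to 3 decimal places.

13.691

Mean x̄ = (10.3 + 11.6 + 4.0 − 7.9 + 8.3 + 7.4 − 11.7 − 7.7)/8 = 1.7875
Σ_{t=1}^{7}(x_t−x̄)(x_{t+1}−x̄) = 109.5311
γ_1 = 109.5311 / 8 = 13.691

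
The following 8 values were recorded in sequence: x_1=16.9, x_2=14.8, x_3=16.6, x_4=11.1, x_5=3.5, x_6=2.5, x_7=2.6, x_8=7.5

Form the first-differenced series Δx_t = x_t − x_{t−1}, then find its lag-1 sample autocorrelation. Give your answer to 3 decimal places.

First differences Δx: -2.1, 1.8, -5.5, -7.6, -1.0, 0.1, 4.9
Mean of differences = -1.3429
Numerator Σ(Δx_t−Δx̄)(Δx_{t+1}−Δx̄) = 17.9239
Denominator Σ(Δx_t−Δx̄)² = 108.0571
r_1(Δx) = 17.9239 / 108.0571 = 0.166

0.166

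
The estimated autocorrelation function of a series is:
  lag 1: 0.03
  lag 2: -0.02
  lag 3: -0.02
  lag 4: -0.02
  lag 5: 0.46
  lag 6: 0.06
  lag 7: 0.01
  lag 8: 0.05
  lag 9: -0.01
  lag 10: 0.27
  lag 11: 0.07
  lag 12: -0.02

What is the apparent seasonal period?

The largest autocorrelation is r_5 = 0.46, with a weaker echo at lag 10 (0.27); the remaining lags stay at or below 0.07.
The dominant spike at lag 5 indicates a seasonal period of 5.

5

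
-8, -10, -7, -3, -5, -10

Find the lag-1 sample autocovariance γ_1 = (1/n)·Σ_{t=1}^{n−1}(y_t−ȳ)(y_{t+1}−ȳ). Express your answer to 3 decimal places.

0.912

Mean ȳ = (-8 − 10 − 7 − 3 − 5 − 10)/6 = -7.1667
Deviations: -0.8333, -2.8333, 0.1667, 4.1667, 2.1667, -2.8333
Σ_{t=1}^{5}(y_t−ȳ)(y_{t+1}−ȳ) = 5.4722
γ_1 = 5.4722 / 6 = 0.912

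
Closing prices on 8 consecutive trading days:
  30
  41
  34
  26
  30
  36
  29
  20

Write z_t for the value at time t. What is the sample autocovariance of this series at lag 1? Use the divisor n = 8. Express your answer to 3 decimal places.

Mean z̄ = (30 + 41 + 34 + 26 + 30 + 36 + 29 + 20)/8 = 30.7500
Deviations: -0.7500, 10.2500, 3.2500, -4.7500, -0.7500, 5.2500, -1.7500, -10.7500
Σ_{t=1}^{7}(z_t−z̄)(z_{t+1}−z̄) = 19.4375
γ_1 = 19.4375 / 8 = 2.430

2.430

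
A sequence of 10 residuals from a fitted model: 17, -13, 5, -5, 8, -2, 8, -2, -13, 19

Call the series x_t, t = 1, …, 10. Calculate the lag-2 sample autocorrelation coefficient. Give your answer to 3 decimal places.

Mean x̄ = (17 − 13 + 5 − 5 + 8 − 2 + 8 − 2 − 13 + 19)/10 = 2.2000
Numerator Σ_{t=1}^{8}(x_t−x̄)(x_{t+2}−x̄) = 89.9200
Denominator Σ(x_t−x̄)² = 1125.6000
r_2 = 89.9200 / 1125.6000 = 0.080

0.080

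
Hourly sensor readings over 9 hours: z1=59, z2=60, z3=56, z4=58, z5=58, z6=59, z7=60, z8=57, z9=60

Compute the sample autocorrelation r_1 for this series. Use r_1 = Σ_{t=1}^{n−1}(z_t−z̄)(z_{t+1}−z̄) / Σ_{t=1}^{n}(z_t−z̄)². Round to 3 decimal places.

Mean z̄ = (59 + 60 + 56 + 58 + 58 + 59 + 60 + 57 + 60)/9 = 58.5556
Numerator Σ_{t=1}^{8}(z_t−z̄)(z_{t+1}−z̄) = -5.4198
Denominator Σ(z_t−z̄)² = 16.2222
r_1 = -5.4198 / 16.2222 = -0.334

-0.334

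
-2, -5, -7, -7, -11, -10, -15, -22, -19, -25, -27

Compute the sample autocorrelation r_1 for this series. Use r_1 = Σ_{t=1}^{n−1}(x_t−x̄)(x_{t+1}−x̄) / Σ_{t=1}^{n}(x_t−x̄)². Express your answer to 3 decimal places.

Mean x̄ = (-2 − 5 − 7 − 7 − 11 − 10 − 15 − 22 − 19 − 25 − 27)/11 = -13.6364
Numerator Σ_{t=1}^{10}(x_t−x̄)(x_{t+1}−x̄) = 493.0496
Denominator Σ(x_t−x̄)² = 726.5455
r_1 = 493.0496 / 726.5455 = 0.679

0.679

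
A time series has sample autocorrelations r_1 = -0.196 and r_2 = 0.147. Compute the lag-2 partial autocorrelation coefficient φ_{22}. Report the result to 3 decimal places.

φ_{22} = (r_2 − r_1²) / (1 − r_1²)
r_1² = (-0.196)² = 0.038416
Numerator = 0.147 − 0.0384 = 0.1086; denominator = 1 − 0.0384 = 0.9616
φ_{22} = 0.1086 / 0.9616 = 0.113

0.113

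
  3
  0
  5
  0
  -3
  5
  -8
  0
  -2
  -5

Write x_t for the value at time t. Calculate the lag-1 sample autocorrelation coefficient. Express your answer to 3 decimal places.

Mean x̄ = (3 + 0 + 5 + 0 − 3 + 5 − 8 + 0 − 2 − 5)/10 = -0.5000
Numerator Σ_{t=1}^{9}(x_t−x̄)(x_{t+1}−x̄) = -46.7500
Denominator Σ(x_t−x̄)² = 158.5000
r_1 = -46.7500 / 158.5000 = -0.295

-0.295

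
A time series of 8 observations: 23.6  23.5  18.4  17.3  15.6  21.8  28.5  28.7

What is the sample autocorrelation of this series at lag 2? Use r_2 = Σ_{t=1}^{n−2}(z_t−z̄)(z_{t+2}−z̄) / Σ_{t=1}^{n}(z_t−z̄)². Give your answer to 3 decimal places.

Mean z̄ = (23.6 + 23.5 + 18.4 + 17.3 + 15.6 + 21.8 + 28.5 + 28.7)/8 = 22.1750
Deviations from mean: 1.4250, 1.3250, -3.7750, -4.8750, -6.5750, -0.3750, 6.3250, 6.5250
Numerator Σ_{t=1}^{6}(z_t−z̄)(z_{t+2}−z̄) = -29.2238
Denominator Σ(z_t−z̄)² = 167.7550
r_2 = -29.2238 / 167.7550 = -0.174

-0.174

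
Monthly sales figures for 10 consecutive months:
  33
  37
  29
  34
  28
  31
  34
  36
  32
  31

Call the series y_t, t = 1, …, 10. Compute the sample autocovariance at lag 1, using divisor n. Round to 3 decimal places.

-1.675

Mean ȳ = (33 + 37 + 29 + 34 + 28 + 31 + 34 + 36 + 32 + 31)/10 = 32.5000
Σ_{t=1}^{9}(y_t−ȳ)(y_{t+1}−ȳ) = -16.7500
γ_1 = -16.7500 / 10 = -1.675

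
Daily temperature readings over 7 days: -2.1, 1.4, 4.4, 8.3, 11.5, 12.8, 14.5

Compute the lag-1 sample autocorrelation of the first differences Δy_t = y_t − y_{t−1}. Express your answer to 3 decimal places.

0.347

First differences Δy: 3.5, 3.0, 3.9, 3.2, 1.3, 1.7
Mean of differences = 2.7667
Numerator Σ(Δy_t−Δȳ)(Δy_{t+1}−Δȳ) = 1.8556
Denominator Σ(Δy_t−Δȳ)² = 5.3533
r_1(Δy) = 1.8556 / 5.3533 = 0.347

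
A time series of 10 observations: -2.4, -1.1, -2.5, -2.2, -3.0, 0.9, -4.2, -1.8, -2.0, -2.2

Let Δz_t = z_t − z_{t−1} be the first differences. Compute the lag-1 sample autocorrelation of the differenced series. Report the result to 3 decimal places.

First differences Δz: 1.3, -1.4, 0.3, -0.8, 3.9, -5.1, 2.4, -0.2, -0.2
Mean of differences = 0.0222
Numerator Σ(Δz_t−Δz̄)(Δz_{t+1}−Δz̄) = -38.1505
Denominator Σ(Δz_t−Δz̄)² = 51.4356
r_1(Δz) = -38.1505 / 51.4356 = -0.742

-0.742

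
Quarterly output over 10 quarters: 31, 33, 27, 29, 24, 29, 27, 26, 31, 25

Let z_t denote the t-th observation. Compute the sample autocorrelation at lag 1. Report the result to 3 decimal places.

-0.178

Mean z̄ = (31 + 33 + 27 + 29 + 24 + 29 + 27 + 26 + 31 + 25)/10 = 28.2000
Numerator Σ_{t=1}^{9}(z_t−z̄)(z_{t+1}−z̄) = -13.4400
Denominator Σ(z_t−z̄)² = 75.6000
r_1 = -13.4400 / 75.6000 = -0.178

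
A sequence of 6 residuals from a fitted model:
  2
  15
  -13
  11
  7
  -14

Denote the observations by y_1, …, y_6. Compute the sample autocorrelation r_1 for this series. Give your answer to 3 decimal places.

Mean ȳ = (2 + 15 − 13 + 11 + 7 − 14)/6 = 1.3333
Numerator Σ_{t=1}^{5}(y_t−ȳ)(y_{t+1}−ȳ) = -357.4444
Denominator Σ(y_t−ȳ)² = 753.3333
r_1 = -357.4444 / 753.3333 = -0.474

-0.474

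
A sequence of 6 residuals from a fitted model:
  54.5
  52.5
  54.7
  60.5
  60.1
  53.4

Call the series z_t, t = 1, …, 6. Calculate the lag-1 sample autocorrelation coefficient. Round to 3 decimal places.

Mean z̄ = (54.5 + 52.5 + 54.7 + 60.5 + 60.1 + 53.4)/6 = 55.9500
Deviations from mean: -1.4500, -3.4500, -1.2500, 4.5500, 4.1500, -2.5500
Σ(z_t−z̄)(z_{t+1}−z̄) = (5.0025) + (4.3125) + (-5.6875) + (18.8825) + (-10.5825) = 11.9275
Denominator Σ(z_t−z̄)² = 59.9950
r_1 = 11.9275 / 59.9950 = 0.199

0.199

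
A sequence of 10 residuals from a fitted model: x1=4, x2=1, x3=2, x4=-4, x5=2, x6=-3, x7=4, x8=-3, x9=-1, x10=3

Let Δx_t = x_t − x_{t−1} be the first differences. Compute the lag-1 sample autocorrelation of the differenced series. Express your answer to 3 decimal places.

-0.735

First differences Δx: -3, 1, -6, 6, -5, 7, -7, 2, 4
Mean of differences = -0.1111
Numerator Σ(Δx_t−Δx̄)(Δx_{t+1}−Δx̄) = -165.2346
Denominator Σ(Δx_t−Δx̄)² = 224.8889
r_1(Δx) = -165.2346 / 224.8889 = -0.735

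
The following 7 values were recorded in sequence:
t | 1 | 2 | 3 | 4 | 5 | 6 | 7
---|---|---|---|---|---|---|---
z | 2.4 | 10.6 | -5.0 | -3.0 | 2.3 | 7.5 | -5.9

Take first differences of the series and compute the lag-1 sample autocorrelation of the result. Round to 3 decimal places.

-0.366

First differences Δz: 8.2, -15.6, 2.0, 5.3, 5.2, -13.4
Mean of differences = -1.3833
Numerator Σ(Δz_t−Δz̄)(Δz_{t+1}−Δz̄) = -196.8419
Denominator Σ(Δz_t−Δz̄)² = 537.8083
r_1(Δz) = -196.8419 / 537.8083 = -0.366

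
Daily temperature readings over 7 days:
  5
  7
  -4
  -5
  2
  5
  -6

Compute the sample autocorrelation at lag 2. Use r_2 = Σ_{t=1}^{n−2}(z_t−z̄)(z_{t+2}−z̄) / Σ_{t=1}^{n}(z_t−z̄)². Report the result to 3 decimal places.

-0.544

Mean z̄ = (5 + 7 − 4 − 5 + 2 + 5 − 6)/7 = 0.5714
Deviations from mean: 4.4286, 6.4286, -4.5714, -5.5714, 1.4286, 4.4286, -6.5714
Σ(z_t−z̄)(z_{t+2}−z̄) = (-20.2449) + (-35.8163) + (-6.5306) + (-24.6735) + (-9.3878) = -96.6531
Denominator Σ(z_t−z̄)² = 177.7143
r_2 = -96.6531 / 177.7143 = -0.544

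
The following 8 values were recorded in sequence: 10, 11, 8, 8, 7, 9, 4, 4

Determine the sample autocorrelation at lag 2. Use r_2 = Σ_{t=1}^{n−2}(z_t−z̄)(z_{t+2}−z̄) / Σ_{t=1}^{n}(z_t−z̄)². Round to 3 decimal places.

Mean z̄ = (10 + 11 + 8 + 8 + 7 + 9 + 4 + 4)/8 = 7.6250
Numerator Σ_{t=1}^{6}(z_t−z̄)(z_{t+2}−z̄) = -0.2813
Denominator Σ(z_t−z̄)² = 45.8750
r_2 = -0.2813 / 45.8750 = -0.006

-0.006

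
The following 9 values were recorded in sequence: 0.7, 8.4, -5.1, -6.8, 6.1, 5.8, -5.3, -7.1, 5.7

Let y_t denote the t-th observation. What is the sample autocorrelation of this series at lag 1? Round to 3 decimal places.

Mean ȳ = (0.7 + 8.4 − 5.1 − 6.8 + 6.1 + 5.8 − 5.3 − 7.1 + 5.7)/9 = 0.2667
Numerator Σ_{t=1}^{8}(y_t−ȳ)(y_{t+1}−ȳ) = -40.9644
Denominator Σ(y_t−ȳ)² = 324.5000
r_1 = -40.9644 / 324.5000 = -0.126

-0.126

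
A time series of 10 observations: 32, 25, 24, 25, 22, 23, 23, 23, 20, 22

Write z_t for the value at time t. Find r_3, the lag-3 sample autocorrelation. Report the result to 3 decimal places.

Mean z̄ = (32 + 25 + 24 + 25 + 22 + 23 + 23 + 23 + 20 + 22)/10 = 23.9000
Σ(z_t−z̄)(z_{t+3}−z̄) = (8.9100) + (-2.0900) + (-0.0900) + (-0.9900) + (1.7100) + (3.5100) + (1.7100) = 12.6700
Denominator Σ(z_t−z̄)² = 92.9000
r_3 = 12.6700 / 92.9000 = 0.136

0.136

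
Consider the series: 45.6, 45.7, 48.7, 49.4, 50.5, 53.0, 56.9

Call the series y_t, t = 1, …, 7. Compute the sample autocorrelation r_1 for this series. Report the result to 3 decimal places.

Mean ȳ = (45.6 + 45.7 + 48.7 + 49.4 + 50.5 + 53.0 + 56.9)/7 = 49.9714
Deviations from mean: -4.3714, -4.2714, -1.2714, -0.5714, 0.5286, 3.0286, 6.9286
Numerator Σ_{t=1}^{6}(y_t−ȳ)(y_{t+1}−ȳ) = 47.1120
Denominator Σ(y_t−ȳ)² = 96.7543
r_1 = 47.1120 / 96.7543 = 0.487

0.487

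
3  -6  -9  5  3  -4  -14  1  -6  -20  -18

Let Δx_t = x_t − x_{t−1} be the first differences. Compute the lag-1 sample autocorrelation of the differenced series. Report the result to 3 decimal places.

-0.205

First differences Δx: -9, -3, 14, -2, -7, -10, 15, -7, -14, 2
Mean of differences = -2.1000
Numerator Σ(Δx_t−Δx̄)(Δx_{t+1}−Δx̄) = -177.8100
Denominator Σ(Δx_t−Δx̄)² = 868.9000
r_1(Δx) = -177.8100 / 868.9000 = -0.205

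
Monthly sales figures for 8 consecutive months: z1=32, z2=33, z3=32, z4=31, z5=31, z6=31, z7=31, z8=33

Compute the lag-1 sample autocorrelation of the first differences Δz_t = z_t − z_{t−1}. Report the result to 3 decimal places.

0.039

First differences Δz: 1, -1, -1, 0, 0, 0, 2
Mean of differences = 0.1429
Numerator Σ(Δz_t−Δz̄)(Δz_{t+1}−Δz̄) = 0.2653
Denominator Σ(Δz_t−Δz̄)² = 6.8571
r_1(Δz) = 0.2653 / 6.8571 = 0.039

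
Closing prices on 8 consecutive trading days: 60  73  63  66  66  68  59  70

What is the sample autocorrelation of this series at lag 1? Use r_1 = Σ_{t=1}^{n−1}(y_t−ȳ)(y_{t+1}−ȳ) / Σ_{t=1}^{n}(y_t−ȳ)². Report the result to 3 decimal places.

Mean ȳ = (60 + 73 + 63 + 66 + 66 + 68 + 59 + 70)/8 = 65.6250
Deviations from mean: -5.6250, 7.3750, -2.6250, 0.3750, 0.3750, 2.3750, -6.6250, 4.3750
Numerator Σ_{t=1}^{7}(y_t−ȳ)(y_{t+1}−ȳ) = -105.5156
Denominator Σ(y_t−ȳ)² = 161.8750
r_1 = -105.5156 / 161.8750 = -0.652

-0.652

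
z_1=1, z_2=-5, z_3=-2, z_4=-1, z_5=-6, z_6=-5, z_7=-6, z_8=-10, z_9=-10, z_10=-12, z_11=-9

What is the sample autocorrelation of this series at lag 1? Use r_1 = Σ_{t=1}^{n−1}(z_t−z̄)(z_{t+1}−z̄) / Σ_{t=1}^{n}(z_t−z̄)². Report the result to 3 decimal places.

Mean z̄ = (1 − 5 − 2 − 1 − 6 − 5 − 6 − 10 − 10 − 12 − 9)/11 = -5.9091
Numerator Σ_{t=1}^{10}(z_t−z̄)(z_{t+1}−z̄) = 89.2645
Denominator Σ(z_t−z̄)² = 168.9091
r_1 = 89.2645 / 168.9091 = 0.528

0.528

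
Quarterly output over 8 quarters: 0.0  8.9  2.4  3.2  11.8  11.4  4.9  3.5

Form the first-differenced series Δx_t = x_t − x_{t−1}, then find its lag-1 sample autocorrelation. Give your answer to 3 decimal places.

First differences Δx: 8.9, -6.5, 0.8, 8.6, -0.4, -6.5, -1.4
Mean of differences = 0.5000
Numerator Σ(Δx_t−Δx̄)(Δx_{t+1}−Δx̄) = -46.1600
Denominator Σ(Δx_t−Δx̄)² = 238.6800
r_1(Δx) = -46.1600 / 238.6800 = -0.193

-0.193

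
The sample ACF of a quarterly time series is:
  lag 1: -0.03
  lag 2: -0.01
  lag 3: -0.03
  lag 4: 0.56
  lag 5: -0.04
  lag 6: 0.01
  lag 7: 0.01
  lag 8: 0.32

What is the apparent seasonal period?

4

The largest autocorrelation is r_4 = 0.56, with a weaker echo at lag 8 (0.32); the remaining lags stay at or below 0.01.
The dominant spike at lag 4 indicates a seasonal period of 4.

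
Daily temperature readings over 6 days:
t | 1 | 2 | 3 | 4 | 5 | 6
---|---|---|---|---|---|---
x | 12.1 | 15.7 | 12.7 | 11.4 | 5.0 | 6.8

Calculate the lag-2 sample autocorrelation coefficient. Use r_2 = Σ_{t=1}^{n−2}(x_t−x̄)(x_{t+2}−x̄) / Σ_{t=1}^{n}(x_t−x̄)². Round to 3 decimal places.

Mean x̄ = (12.1 + 15.7 + 12.7 + 11.4 + 5.0 + 6.8)/6 = 10.6167
Deviations from mean: 1.4833, 5.0833, 2.0833, 0.7833, -5.6167, -3.8167
Numerator Σ_{t=1}^{4}(x_t−x̄)(x_{t+2}−x̄) = -7.6189
Denominator Σ(x_t−x̄)² = 79.1083
r_2 = -7.6189 / 79.1083 = -0.096

-0.096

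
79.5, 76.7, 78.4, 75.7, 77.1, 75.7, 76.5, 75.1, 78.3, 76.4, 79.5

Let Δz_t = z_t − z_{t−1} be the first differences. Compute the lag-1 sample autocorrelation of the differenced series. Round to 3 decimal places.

First differences Δz: -2.8, 1.7, -2.7, 1.4, -1.4, 0.8, -1.4, 3.2, -1.9, 3.1
Mean of differences = 0.0000
Numerator Σ(Δz_t−Δz̄)(Δz_{t+1}−Δz̄) = -33.7800
Denominator Σ(Δz_t−Δz̄)² = 48.0000
r_1(Δz) = -33.7800 / 48.0000 = -0.704

-0.704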